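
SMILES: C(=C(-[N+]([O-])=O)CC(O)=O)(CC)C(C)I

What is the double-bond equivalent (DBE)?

3

Molecular formula from the SMILES: C8H12INO4.
DoU = (2C + 2 + N − H − X)/2 = (2·8 + 2 + 1 − 12 − 1)/2 = 6/2 = 3.
(Structurally: 0 ring(s) + 3 π bond(s) = 3.)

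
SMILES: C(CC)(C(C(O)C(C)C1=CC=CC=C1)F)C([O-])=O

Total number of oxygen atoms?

3

The symbol for oxygen appears 3 times in the SMILES.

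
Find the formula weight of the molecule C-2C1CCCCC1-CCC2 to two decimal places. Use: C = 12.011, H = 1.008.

Molecular formula: C10H18.
M = 10×12.011 + 18×1.008 = 138.25 g/mol.

138.25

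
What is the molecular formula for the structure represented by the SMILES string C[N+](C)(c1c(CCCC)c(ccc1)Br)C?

C13H21BrN+

Heavy atoms from the SMILES: 1 Br, 13 C, 1 N.
Implicit hydrogens by atom environment:
  4 × C: 3 H each → 12
  3 × C: 2 H each → 6
  3 × C (aromatic): 1 H each → 3
  3 × C (aromatic): no H
  1 × Br: no H
  1 × N (charge +1): no H
  Total hydrogens = 21.
Net charge +1.
Molecular formula: C13H21BrN+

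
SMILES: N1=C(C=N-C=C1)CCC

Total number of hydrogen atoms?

Hydrogens are implicit in SMILES; fill each atom to its normal valence:
  3 × C (aromatic): 1 H each → 3
  2 × C: 2 H each → 4
  2 × N (aromatic): no H
  1 × C: 3 H
  1 × C (aromatic): no H
  Total hydrogens = 10.

10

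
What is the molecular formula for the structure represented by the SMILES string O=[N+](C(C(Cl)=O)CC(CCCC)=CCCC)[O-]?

C12H20ClNO3

Heavy atoms from the SMILES: 12 C, 1 Cl, 1 N, 3 O.
Implicit hydrogens by atom environment:
  6 × C: 2 H each → 12
  2 × C: 3 H each → 6
  2 × C: 1 H each → 2
  2 × C: no H
  2 × O: no H
  1 × Cl: no H
  1 × N (charge +1): no H
  1 × O (charge -1): no H
  Total hydrogens = 20.
Molecular formula: C12H20ClNO3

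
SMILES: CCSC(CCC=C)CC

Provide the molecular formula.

Heavy atoms from the SMILES: 9 C, 1 S.
Implicit hydrogens by atom environment:
  5 × C: 2 H each → 10
  2 × C: 3 H each → 6
  2 × C: 1 H each → 2
  1 × S: no H
  Total hydrogens = 18.
Molecular formula: C9H18S

C9H18S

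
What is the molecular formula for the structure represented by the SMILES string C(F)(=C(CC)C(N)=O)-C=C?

Heavy atoms from the SMILES: 7 C, 1 F, 1 N, 1 O.
Implicit hydrogens by atom environment:
  3 × C: no H
  2 × C: 2 H each → 4
  1 × C: 3 H
  1 × C: 1 H
  1 × F: no H
  1 × N: 2 H
  1 × O: no H
  Total hydrogens = 10.
Molecular formula: C7H10FNO

C7H10FNO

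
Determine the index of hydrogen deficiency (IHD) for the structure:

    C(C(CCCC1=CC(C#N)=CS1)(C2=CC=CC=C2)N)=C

10

Molecular formula from the SMILES: C17H18N2S.
DoU = (2C + 2 + N − H − X)/2 = (2·17 + 2 + 2 − 18 − 0)/2 = 20/2 = 10.
(Structurally: 2 ring(s) + 8 π bond(s) = 10.)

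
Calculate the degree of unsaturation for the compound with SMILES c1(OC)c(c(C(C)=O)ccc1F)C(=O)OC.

Molecular formula from the SMILES: C11H11FO4.
DoU = (2C + 2 + N − H − X)/2 = (2·11 + 2 + 0 − 11 − 1)/2 = 12/2 = 6.
(Structurally: 1 ring(s) + 5 π bond(s) = 6.)

6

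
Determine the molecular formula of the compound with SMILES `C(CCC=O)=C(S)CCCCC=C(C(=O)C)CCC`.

C16H26O2S

Heavy atoms from the SMILES: 16 C, 2 O, 1 S.
Implicit hydrogens by atom environment:
  8 × C: 2 H each → 16
  3 × C: 1 H each → 3
  3 × C: no H
  2 × C: 3 H each → 6
  2 × O: no H
  1 × S: 1 H
  Total hydrogens = 26.
Molecular formula: C16H26O2S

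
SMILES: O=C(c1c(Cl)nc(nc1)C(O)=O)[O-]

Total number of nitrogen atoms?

2

The symbol for nitrogen appears 2 times in the SMILES.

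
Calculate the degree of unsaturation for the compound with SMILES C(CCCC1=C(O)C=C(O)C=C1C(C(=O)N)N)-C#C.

7

Molecular formula from the SMILES: C14H18N2O3.
DoU = (2C + 2 + N − H − X)/2 = (2·14 + 2 + 2 − 18 − 0)/2 = 14/2 = 7.
(Structurally: 1 ring(s) + 6 π bond(s) = 7.)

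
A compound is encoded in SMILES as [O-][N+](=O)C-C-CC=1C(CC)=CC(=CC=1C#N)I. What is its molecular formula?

C12H13IN2O2

Heavy atoms from the SMILES: 12 C, 1 I, 2 N, 2 O.
Implicit hydrogens by atom environment:
  4 × C: 2 H each → 8
  4 × C (aromatic): no H
  2 × C (aromatic): 1 H each → 2
  1 × C: 3 H
  1 × C: no H
  1 × I: no H
  1 × N: no H
  1 × N (charge +1): no H
  1 × O: no H
  1 × O (charge -1): no H
  Total hydrogens = 13.
Molecular formula: C12H13IN2O2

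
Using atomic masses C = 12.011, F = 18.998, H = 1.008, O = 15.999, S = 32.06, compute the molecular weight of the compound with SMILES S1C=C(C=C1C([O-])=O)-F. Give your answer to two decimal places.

145.13

Molecular formula: C5H2FO2S-.
M = 5×12.011 + 1×18.998 + 2×1.008 + 2×15.999 + 1×32.06 = 145.13 g/mol.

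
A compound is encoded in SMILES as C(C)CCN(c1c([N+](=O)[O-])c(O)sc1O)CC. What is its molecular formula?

C10H16N2O4S

Heavy atoms from the SMILES: 10 C, 2 N, 4 O, 1 S.
Implicit hydrogens by atom environment:
  4 × C: 2 H each → 8
  4 × C (aromatic): no H
  2 × C: 3 H each → 6
  2 × O: 1 H each → 2
  1 × N: no H
  1 × N (charge +1): no H
  1 × O: no H
  1 × O (charge -1): no H
  1 × S (aromatic): no H
  Total hydrogens = 16.
Molecular formula: C10H16N2O4S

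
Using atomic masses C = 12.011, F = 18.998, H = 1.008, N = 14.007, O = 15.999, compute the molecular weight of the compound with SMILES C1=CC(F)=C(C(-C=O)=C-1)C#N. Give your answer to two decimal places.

Molecular formula: C8H4FNO.
M = 8×12.011 + 1×18.998 + 4×1.008 + 1×14.007 + 1×15.999 = 149.12 g/mol.

149.12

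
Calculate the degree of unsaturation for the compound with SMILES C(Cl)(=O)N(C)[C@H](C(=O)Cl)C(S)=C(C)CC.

Molecular formula from the SMILES: C9H13Cl2NO2S.
DoU = (2C + 2 + N − H − X)/2 = (2·9 + 2 + 1 − 13 − 2)/2 = 6/2 = 3.
(Structurally: 0 ring(s) + 3 π bond(s) = 3.)

3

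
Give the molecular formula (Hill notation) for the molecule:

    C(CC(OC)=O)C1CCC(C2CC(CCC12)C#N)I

C15H22INO2

Heavy atoms from the SMILES: 15 C, 1 I, 1 N, 2 O.
Implicit hydrogens by atom environment:
  7 × C: 2 H each → 14
  5 × C: 1 H each → 5
  2 × C: no H
  2 × O: no H
  1 × C: 3 H
  1 × I: no H
  1 × N: no H
  Total hydrogens = 22.
Molecular formula: C15H22INO2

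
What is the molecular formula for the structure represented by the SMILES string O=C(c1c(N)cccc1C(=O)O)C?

C9H9NO3

Heavy atoms from the SMILES: 9 C, 1 N, 3 O.
Implicit hydrogens by atom environment:
  3 × C (aromatic): 1 H each → 3
  3 × C (aromatic): no H
  2 × C: no H
  2 × O: no H
  1 × C: 3 H
  1 × N: 2 H
  1 × O: 1 H
  Total hydrogens = 9.
Molecular formula: C9H9NO3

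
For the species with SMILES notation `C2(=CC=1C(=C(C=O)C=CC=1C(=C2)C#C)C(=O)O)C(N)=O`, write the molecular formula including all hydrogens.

Heavy atoms from the SMILES: 15 C, 1 N, 4 O.
Implicit hydrogens by atom environment:
  6 × C (aromatic): no H
  4 × C (aromatic): 1 H each → 4
  3 × C: no H
  3 × O: no H
  2 × C: 1 H each → 2
  1 × N: 2 H
  1 × O: 1 H
  Total hydrogens = 9.
Molecular formula: C15H9NO4

C15H9NO4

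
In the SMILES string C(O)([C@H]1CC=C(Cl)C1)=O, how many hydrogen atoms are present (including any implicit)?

Hydrogens are implicit in SMILES; fill each atom to its normal valence:
  2 × C: 2 H each → 4
  2 × C: 1 H each → 2
  2 × C: no H
  1 × Cl: no H
  1 × O: 1 H
  1 × O: no H
  Total hydrogens = 7.

7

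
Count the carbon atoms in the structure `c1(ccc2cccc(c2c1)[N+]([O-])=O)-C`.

The symbol for carbon appears 11 times in the SMILES. Lowercase c denotes aromatic carbon and counts toward C.

11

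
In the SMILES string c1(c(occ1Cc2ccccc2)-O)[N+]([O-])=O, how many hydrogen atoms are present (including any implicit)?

Hydrogens are implicit in SMILES; fill each atom to its normal valence:
  6 × C (aromatic): 1 H each → 6
  4 × C (aromatic): no H
  1 × C: 2 H
  1 × N (charge +1): no H
  1 × O: 1 H
  1 × O (aromatic): no H
  1 × O: no H
  1 × O (charge -1): no H
  Total hydrogens = 9.

9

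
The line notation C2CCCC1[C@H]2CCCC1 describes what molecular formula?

Heavy atoms from the SMILES: 10 C.
Implicit hydrogens by atom environment:
  8 × C: 2 H each → 16
  2 × C: 1 H each → 2
  Total hydrogens = 18.
Molecular formula: C10H18

C10H18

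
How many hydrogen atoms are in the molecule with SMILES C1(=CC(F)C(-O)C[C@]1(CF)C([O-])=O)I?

Hydrogens are implicit in SMILES; fill each atom to its normal valence:
  3 × C: 1 H each → 3
  3 × C: no H
  2 × C: 2 H each → 4
  2 × F: no H
  1 × I: no H
  1 × O: 1 H
  1 × O: no H
  1 × O (charge -1): no H
  Total hydrogens = 8.

8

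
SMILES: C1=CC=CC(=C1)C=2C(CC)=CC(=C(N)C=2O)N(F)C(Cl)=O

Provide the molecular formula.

Heavy atoms from the SMILES: 15 C, 1 Cl, 1 F, 2 N, 2 O.
Implicit hydrogens by atom environment:
  6 × C (aromatic): 1 H each → 6
  6 × C (aromatic): no H
  1 × C: 3 H
  1 × C: 2 H
  1 × C: no H
  1 × Cl: no H
  1 × F: no H
  1 × N: 2 H
  1 × N: no H
  1 × O: 1 H
  1 × O: no H
  Total hydrogens = 14.
Molecular formula: C15H14ClFN2O2

C15H14ClFN2O2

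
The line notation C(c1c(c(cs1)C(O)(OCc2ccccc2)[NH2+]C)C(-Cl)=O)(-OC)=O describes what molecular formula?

Heavy atoms from the SMILES: 16 C, 1 Cl, 1 N, 5 O, 1 S.
Implicit hydrogens by atom environment:
  6 × C (aromatic): 1 H each → 6
  4 × C (aromatic): no H
  4 × O: no H
  3 × C: no H
  2 × C: 3 H each → 6
  1 × C: 2 H
  1 × Cl: no H
  1 × N (charge +1): 2 H
  1 × O: 1 H
  1 × S (aromatic): no H
  Total hydrogens = 17.
Net charge +1.
Molecular formula: C16H17ClNO5S+

C16H17ClNO5S+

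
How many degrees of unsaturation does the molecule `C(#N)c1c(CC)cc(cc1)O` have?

6

Molecular formula from the SMILES: C9H9NO.
DoU = (2C + 2 + N − H − X)/2 = (2·9 + 2 + 1 − 9 − 0)/2 = 12/2 = 6.
(Structurally: 1 ring(s) + 5 π bond(s) = 6.)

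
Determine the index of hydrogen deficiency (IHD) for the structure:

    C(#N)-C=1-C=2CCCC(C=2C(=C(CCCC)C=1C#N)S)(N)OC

Molecular formula from the SMILES: C17H21N3OS.
DoU = (2C + 2 + N − H − X)/2 = (2·17 + 2 + 3 − 21 − 0)/2 = 18/2 = 9.
(Structurally: 2 ring(s) + 7 π bond(s) = 9.)

9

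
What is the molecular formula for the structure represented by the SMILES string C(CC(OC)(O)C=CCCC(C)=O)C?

Heavy atoms from the SMILES: 11 C, 3 O.
Implicit hydrogens by atom environment:
  4 × C: 2 H each → 8
  3 × C: 3 H each → 9
  2 × C: 1 H each → 2
  2 × C: no H
  2 × O: no H
  1 × O: 1 H
  Total hydrogens = 20.
Molecular formula: C11H20O3

C11H20O3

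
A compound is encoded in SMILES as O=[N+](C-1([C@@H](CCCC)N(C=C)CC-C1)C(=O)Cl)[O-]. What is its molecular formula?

Heavy atoms from the SMILES: 12 C, 1 Cl, 2 N, 3 O.
Implicit hydrogens by atom environment:
  7 × C: 2 H each → 14
  2 × C: 1 H each → 2
  2 × C: no H
  2 × O: no H
  1 × C: 3 H
  1 × Cl: no H
  1 × N: no H
  1 × N (charge +1): no H
  1 × O (charge -1): no H
  Total hydrogens = 19.
Molecular formula: C12H19ClN2O3

C12H19ClN2O3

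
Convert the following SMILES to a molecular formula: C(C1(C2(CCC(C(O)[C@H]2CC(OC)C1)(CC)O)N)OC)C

Heavy atoms from the SMILES: 16 C, 1 N, 4 O.
Implicit hydrogens by atom environment:
  6 × C: 2 H each → 12
  4 × C: 3 H each → 12
  3 × C: 1 H each → 3
  3 × C: no H
  2 × O: 1 H each → 2
  2 × O: no H
  1 × N: 2 H
  Total hydrogens = 31.
Molecular formula: C16H31NO4

C16H31NO4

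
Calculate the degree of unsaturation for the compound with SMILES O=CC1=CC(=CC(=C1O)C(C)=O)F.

Molecular formula from the SMILES: C9H7FO3.
DoU = (2C + 2 + N − H − X)/2 = (2·9 + 2 + 0 − 7 − 1)/2 = 12/2 = 6.
(Structurally: 1 ring(s) + 5 π bond(s) = 6.)

6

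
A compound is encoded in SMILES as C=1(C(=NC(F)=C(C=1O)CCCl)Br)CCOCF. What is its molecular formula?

Heavy atoms from the SMILES: 1 Br, 10 C, 1 Cl, 2 F, 1 N, 2 O.
Implicit hydrogens by atom environment:
  5 × C: 2 H each → 10
  5 × C (aromatic): no H
  2 × F: no H
  1 × Br: no H
  1 × Cl: no H
  1 × N (aromatic): no H
  1 × O: 1 H
  1 × O: no H
  Total hydrogens = 11.
Molecular formula: C10H11BrClF2NO2

C10H11BrClF2NO2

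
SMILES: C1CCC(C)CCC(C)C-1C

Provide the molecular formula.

C11H22

Heavy atoms from the SMILES: 11 C.
Implicit hydrogens by atom environment:
  5 × C: 2 H each → 10
  3 × C: 3 H each → 9
  3 × C: 1 H each → 3
  Total hydrogens = 22.
Molecular formula: C11H22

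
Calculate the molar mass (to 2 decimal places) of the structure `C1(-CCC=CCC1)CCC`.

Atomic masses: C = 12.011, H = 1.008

Molecular formula: C10H18.
M = 10×12.011 + 18×1.008 = 138.25 g/mol.

138.25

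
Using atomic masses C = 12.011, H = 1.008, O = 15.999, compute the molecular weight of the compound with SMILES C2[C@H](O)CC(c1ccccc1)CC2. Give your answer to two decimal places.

176.26

Molecular formula: C12H16O.
M = 12×12.011 + 16×1.008 + 1×15.999 = 176.26 g/mol.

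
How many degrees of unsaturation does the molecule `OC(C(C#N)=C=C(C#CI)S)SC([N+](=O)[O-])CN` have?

Molecular formula from the SMILES: C9H8IN3O3S2.
DoU = (2C + 2 + N − H − X)/2 = (2·9 + 2 + 3 − 8 − 1)/2 = 14/2 = 7.
(Structurally: 0 ring(s) + 7 π bond(s) = 7.)

7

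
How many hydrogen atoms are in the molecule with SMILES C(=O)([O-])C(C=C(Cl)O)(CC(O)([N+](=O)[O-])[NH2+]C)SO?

11

Hydrogens are implicit in SMILES; fill each atom to its normal valence:
  4 × C: no H
  3 × O: 1 H each → 3
  2 × O: no H
  2 × O (charge -1): no H
  1 × C: 3 H
  1 × C: 2 H
  1 × C: 1 H
  1 × Cl: no H
  1 × N (charge +1): 2 H
  1 × N (charge +1): no H
  1 × S: no H
  Total hydrogens = 11.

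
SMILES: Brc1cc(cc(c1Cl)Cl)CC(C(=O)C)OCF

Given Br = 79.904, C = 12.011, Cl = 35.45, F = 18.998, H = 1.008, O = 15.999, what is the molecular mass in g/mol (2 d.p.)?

Molecular formula: C11H10BrCl2FO2.
M = 1×79.904 + 11×12.011 + 2×35.45 + 1×18.998 + 10×1.008 + 2×15.999 = 344.00 g/mol.

344.00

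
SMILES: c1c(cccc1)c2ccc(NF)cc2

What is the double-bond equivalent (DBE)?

Molecular formula from the SMILES: C12H10FN.
DoU = (2C + 2 + N − H − X)/2 = (2·12 + 2 + 1 − 10 − 1)/2 = 16/2 = 8.
(Structurally: 2 ring(s) + 6 π bond(s) = 8.)

8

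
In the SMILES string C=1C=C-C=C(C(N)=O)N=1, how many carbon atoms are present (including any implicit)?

6

The symbol for carbon appears 6 times in the SMILES.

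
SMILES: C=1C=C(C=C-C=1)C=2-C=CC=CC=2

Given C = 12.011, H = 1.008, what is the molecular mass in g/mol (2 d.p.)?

Molecular formula: C12H10.
M = 12×12.011 + 10×1.008 = 154.21 g/mol.

154.21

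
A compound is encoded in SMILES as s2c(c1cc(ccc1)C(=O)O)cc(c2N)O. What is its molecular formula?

Heavy atoms from the SMILES: 11 C, 1 N, 3 O, 1 S.
Implicit hydrogens by atom environment:
  5 × C (aromatic): 1 H each → 5
  5 × C (aromatic): no H
  2 × O: 1 H each → 2
  1 × C: no H
  1 × N: 2 H
  1 × O: no H
  1 × S (aromatic): no H
  Total hydrogens = 9.
Molecular formula: C11H9NO3S

C11H9NO3S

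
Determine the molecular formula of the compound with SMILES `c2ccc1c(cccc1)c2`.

Heavy atoms from the SMILES: 10 C.
Implicit hydrogens by atom environment:
  8 × C (aromatic): 1 H each → 8
  2 × C (aromatic): no H
  Total hydrogens = 8.
Molecular formula: C10H8

C10H8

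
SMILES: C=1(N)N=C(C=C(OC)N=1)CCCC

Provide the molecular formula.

C9H15N3O

Heavy atoms from the SMILES: 9 C, 3 N, 1 O.
Implicit hydrogens by atom environment:
  3 × C: 2 H each → 6
  3 × C (aromatic): no H
  2 × C: 3 H each → 6
  2 × N (aromatic): no H
  1 × C (aromatic): 1 H
  1 × N: 2 H
  1 × O: no H
  Total hydrogens = 15.
Molecular formula: C9H15N3O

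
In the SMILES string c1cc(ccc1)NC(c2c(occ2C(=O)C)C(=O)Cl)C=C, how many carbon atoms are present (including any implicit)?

The symbol for carbon appears 16 times in the SMILES. Lowercase c denotes aromatic carbon and counts toward C.

16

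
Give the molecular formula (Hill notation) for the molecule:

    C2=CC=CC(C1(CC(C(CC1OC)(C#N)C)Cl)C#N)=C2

C16H17ClN2O

Heavy atoms from the SMILES: 16 C, 1 Cl, 2 N, 1 O.
Implicit hydrogens by atom environment:
  5 × C (aromatic): 1 H each → 5
  4 × C: no H
  2 × C: 3 H each → 6
  2 × C: 2 H each → 4
  2 × C: 1 H each → 2
  2 × N: no H
  1 × C (aromatic): no H
  1 × Cl: no H
  1 × O: no H
  Total hydrogens = 17.
Molecular formula: C16H17ClN2O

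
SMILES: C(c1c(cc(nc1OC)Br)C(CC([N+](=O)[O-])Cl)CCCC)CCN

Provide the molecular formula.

C16H25BrClN3O3

Heavy atoms from the SMILES: 1 Br, 16 C, 1 Cl, 3 N, 3 O.
Implicit hydrogens by atom environment:
  7 × C: 2 H each → 14
  4 × C (aromatic): no H
  2 × C: 3 H each → 6
  2 × C: 1 H each → 2
  2 × O: no H
  1 × Br: no H
  1 × C (aromatic): 1 H
  1 × Cl: no H
  1 × N: 2 H
  1 × N (aromatic): no H
  1 × N (charge +1): no H
  1 × O (charge -1): no H
  Total hydrogens = 25.
Molecular formula: C16H25BrClN3O3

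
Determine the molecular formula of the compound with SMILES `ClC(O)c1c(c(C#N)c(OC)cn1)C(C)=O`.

C10H9ClN2O3

Heavy atoms from the SMILES: 10 C, 1 Cl, 2 N, 3 O.
Implicit hydrogens by atom environment:
  4 × C (aromatic): no H
  2 × C: 3 H each → 6
  2 × C: no H
  2 × O: no H
  1 × C (aromatic): 1 H
  1 × C: 1 H
  1 × Cl: no H
  1 × N (aromatic): no H
  1 × N: no H
  1 × O: 1 H
  Total hydrogens = 9.
Molecular formula: C10H9ClN2O3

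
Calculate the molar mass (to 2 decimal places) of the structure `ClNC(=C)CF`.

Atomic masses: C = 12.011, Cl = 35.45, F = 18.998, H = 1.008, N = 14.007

109.53

Molecular formula: C3H5ClFN.
M = 3×12.011 + 1×35.45 + 1×18.998 + 5×1.008 + 1×14.007 = 109.53 g/mol.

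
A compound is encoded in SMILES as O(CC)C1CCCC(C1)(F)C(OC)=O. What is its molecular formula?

C10H17FO3

Heavy atoms from the SMILES: 10 C, 1 F, 3 O.
Implicit hydrogens by atom environment:
  5 × C: 2 H each → 10
  3 × O: no H
  2 × C: 3 H each → 6
  2 × C: no H
  1 × C: 1 H
  1 × F: no H
  Total hydrogens = 17.
Molecular formula: C10H17FO3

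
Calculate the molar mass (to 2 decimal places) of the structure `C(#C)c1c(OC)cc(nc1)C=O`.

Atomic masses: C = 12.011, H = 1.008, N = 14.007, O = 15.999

161.16

Molecular formula: C9H7NO2.
M = 9×12.011 + 7×1.008 + 1×14.007 + 2×15.999 = 161.16 g/mol.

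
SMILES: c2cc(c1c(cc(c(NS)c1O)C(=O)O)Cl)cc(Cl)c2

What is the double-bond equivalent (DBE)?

Molecular formula from the SMILES: C13H9Cl2NO3S.
DoU = (2C + 2 + N − H − X)/2 = (2·13 + 2 + 1 − 9 − 2)/2 = 18/2 = 9.
(Structurally: 2 ring(s) + 7 π bond(s) = 9.)

9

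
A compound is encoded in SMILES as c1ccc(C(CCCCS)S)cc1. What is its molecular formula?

Heavy atoms from the SMILES: 11 C, 2 S.
Implicit hydrogens by atom environment:
  5 × C (aromatic): 1 H each → 5
  4 × C: 2 H each → 8
  2 × S: 1 H each → 2
  1 × C: 1 H
  1 × C (aromatic): no H
  Total hydrogens = 16.
Molecular formula: C11H16S2

C11H16S2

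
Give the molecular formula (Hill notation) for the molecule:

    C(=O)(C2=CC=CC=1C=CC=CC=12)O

Heavy atoms from the SMILES: 11 C, 2 O.
Implicit hydrogens by atom environment:
  7 × C (aromatic): 1 H each → 7
  3 × C (aromatic): no H
  1 × C: no H
  1 × O: 1 H
  1 × O: no H
  Total hydrogens = 8.
Molecular formula: C11H8O2

C11H8O2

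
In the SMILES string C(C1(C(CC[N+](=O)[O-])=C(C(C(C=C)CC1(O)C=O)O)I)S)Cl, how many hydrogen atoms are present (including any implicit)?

Hydrogens are implicit in SMILES; fill each atom to its normal valence:
  5 × C: 2 H each → 10
  4 × C: 1 H each → 4
  4 × C: no H
  2 × O: 1 H each → 2
  2 × O: no H
  1 × Cl: no H
  1 × I: no H
  1 × N (charge +1): no H
  1 × O (charge -1): no H
  1 × S: 1 H
  Total hydrogens = 17.

17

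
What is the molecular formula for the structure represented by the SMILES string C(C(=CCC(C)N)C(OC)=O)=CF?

C9H14FNO2

Heavy atoms from the SMILES: 9 C, 1 F, 1 N, 2 O.
Implicit hydrogens by atom environment:
  4 × C: 1 H each → 4
  2 × C: 3 H each → 6
  2 × C: no H
  2 × O: no H
  1 × C: 2 H
  1 × F: no H
  1 × N: 2 H
  Total hydrogens = 14.
Molecular formula: C9H14FNO2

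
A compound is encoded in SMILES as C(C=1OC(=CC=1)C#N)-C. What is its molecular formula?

C7H7NO

Heavy atoms from the SMILES: 7 C, 1 N, 1 O.
Implicit hydrogens by atom environment:
  2 × C (aromatic): 1 H each → 2
  2 × C (aromatic): no H
  1 × C: 3 H
  1 × C: 2 H
  1 × C: no H
  1 × N: no H
  1 × O (aromatic): no H
  Total hydrogens = 7.
Molecular formula: C7H7NO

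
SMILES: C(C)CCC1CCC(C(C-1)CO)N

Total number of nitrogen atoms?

The symbol for nitrogen appears 1 time in the SMILES.

1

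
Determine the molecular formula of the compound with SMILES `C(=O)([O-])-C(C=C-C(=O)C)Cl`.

Heavy atoms from the SMILES: 6 C, 1 Cl, 3 O.
Implicit hydrogens by atom environment:
  3 × C: 1 H each → 3
  2 × C: no H
  2 × O: no H
  1 × C: 3 H
  1 × Cl: no H
  1 × O (charge -1): no H
  Total hydrogens = 6.
Net charge -1.
Molecular formula: C6H6ClO3-

C6H6ClO3-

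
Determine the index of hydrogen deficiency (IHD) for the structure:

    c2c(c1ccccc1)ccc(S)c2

8

Molecular formula from the SMILES: C12H10S.
DoU = (2C + 2 + N − H − X)/2 = (2·12 + 2 + 0 − 10 − 0)/2 = 16/2 = 8.
(Structurally: 2 ring(s) + 6 π bond(s) = 8.)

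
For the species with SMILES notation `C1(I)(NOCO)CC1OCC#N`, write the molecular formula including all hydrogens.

Heavy atoms from the SMILES: 6 C, 1 I, 2 N, 3 O.
Implicit hydrogens by atom environment:
  3 × C: 2 H each → 6
  2 × C: no H
  2 × O: no H
  1 × C: 1 H
  1 × I: no H
  1 × N: 1 H
  1 × N: no H
  1 × O: 1 H
  Total hydrogens = 9.
Molecular formula: C6H9IN2O3

C6H9IN2O3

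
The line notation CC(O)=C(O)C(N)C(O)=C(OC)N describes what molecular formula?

Heavy atoms from the SMILES: 7 C, 2 N, 4 O.
Implicit hydrogens by atom environment:
  4 × C: no H
  3 × O: 1 H each → 3
  2 × C: 3 H each → 6
  2 × N: 2 H each → 4
  1 × C: 1 H
  1 × O: no H
  Total hydrogens = 14.
Molecular formula: C7H14N2O4

C7H14N2O4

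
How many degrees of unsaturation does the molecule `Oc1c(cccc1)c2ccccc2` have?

Molecular formula from the SMILES: C12H10O.
DoU = (2C + 2 + N − H − X)/2 = (2·12 + 2 + 0 − 10 − 0)/2 = 16/2 = 8.
(Structurally: 2 ring(s) + 6 π bond(s) = 8.)

8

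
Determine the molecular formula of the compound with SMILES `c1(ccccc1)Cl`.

C6H5Cl

Heavy atoms from the SMILES: 6 C, 1 Cl.
Implicit hydrogens by atom environment:
  5 × C (aromatic): 1 H each → 5
  1 × C (aromatic): no H
  1 × Cl: no H
  Total hydrogens = 5.
Molecular formula: C6H5Cl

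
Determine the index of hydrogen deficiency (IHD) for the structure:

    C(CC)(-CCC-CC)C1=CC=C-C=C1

Molecular formula from the SMILES: C14H22.
DoU = (2C + 2 + N − H − X)/2 = (2·14 + 2 + 0 − 22 − 0)/2 = 8/2 = 4.
(Structurally: 1 ring(s) + 3 π bond(s) = 4.)

4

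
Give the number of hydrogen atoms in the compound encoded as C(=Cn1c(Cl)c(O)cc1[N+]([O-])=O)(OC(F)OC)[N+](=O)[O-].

7

Hydrogens are implicit in SMILES; fill each atom to its normal valence:
  4 × O: no H
  3 × C (aromatic): no H
  2 × C: 1 H each → 2
  2 × N (charge +1): no H
  2 × O (charge -1): no H
  1 × C: 3 H
  1 × C (aromatic): 1 H
  1 × C: no H
  1 × Cl: no H
  1 × F: no H
  1 × N (aromatic): no H
  1 × O: 1 H
  Total hydrogens = 7.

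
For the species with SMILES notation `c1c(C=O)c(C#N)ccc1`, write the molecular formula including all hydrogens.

Heavy atoms from the SMILES: 8 C, 1 N, 1 O.
Implicit hydrogens by atom environment:
  4 × C (aromatic): 1 H each → 4
  2 × C (aromatic): no H
  1 × C: 1 H
  1 × C: no H
  1 × N: no H
  1 × O: no H
  Total hydrogens = 5.
Molecular formula: C8H5NO

C8H5NO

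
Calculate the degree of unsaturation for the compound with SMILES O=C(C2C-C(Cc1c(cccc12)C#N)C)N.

8

Molecular formula from the SMILES: C13H14N2O.
DoU = (2C + 2 + N − H − X)/2 = (2·13 + 2 + 2 − 14 − 0)/2 = 16/2 = 8.
(Structurally: 2 ring(s) + 6 π bond(s) = 8.)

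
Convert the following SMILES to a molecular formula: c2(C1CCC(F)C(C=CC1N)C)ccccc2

Heavy atoms from the SMILES: 15 C, 1 F, 1 N.
Implicit hydrogens by atom environment:
  6 × C: 1 H each → 6
  5 × C (aromatic): 1 H each → 5
  2 × C: 2 H each → 4
  1 × C: 3 H
  1 × C (aromatic): no H
  1 × F: no H
  1 × N: 2 H
  Total hydrogens = 20.
Molecular formula: C15H20FN

C15H20FN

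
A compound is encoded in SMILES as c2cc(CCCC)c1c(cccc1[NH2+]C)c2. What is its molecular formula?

Heavy atoms from the SMILES: 15 C, 1 N.
Implicit hydrogens by atom environment:
  6 × C (aromatic): 1 H each → 6
  4 × C (aromatic): no H
  3 × C: 2 H each → 6
  2 × C: 3 H each → 6
  1 × N (charge +1): 2 H
  Total hydrogens = 20.
Net charge +1.
Molecular formula: C15H20N+

C15H20N+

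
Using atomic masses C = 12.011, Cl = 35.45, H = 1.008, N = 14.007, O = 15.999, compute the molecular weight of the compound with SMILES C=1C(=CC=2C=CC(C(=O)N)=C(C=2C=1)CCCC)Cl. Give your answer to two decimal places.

261.75

Molecular formula: C15H16ClNO.
M = 15×12.011 + 1×35.45 + 16×1.008 + 1×14.007 + 1×15.999 = 261.75 g/mol.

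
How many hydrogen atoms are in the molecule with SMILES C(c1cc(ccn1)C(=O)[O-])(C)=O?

6

Hydrogens are implicit in SMILES; fill each atom to its normal valence:
  3 × C (aromatic): 1 H each → 3
  2 × C (aromatic): no H
  2 × C: no H
  2 × O: no H
  1 × C: 3 H
  1 × N (aromatic): no H
  1 × O (charge -1): no H
  Total hydrogens = 6.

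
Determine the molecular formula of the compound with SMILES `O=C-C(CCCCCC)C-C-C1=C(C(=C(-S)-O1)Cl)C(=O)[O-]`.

C15H20ClO4S-

Heavy atoms from the SMILES: 15 C, 1 Cl, 4 O, 1 S.
Implicit hydrogens by atom environment:
  7 × C: 2 H each → 14
  4 × C (aromatic): no H
  2 × C: 1 H each → 2
  2 × O: no H
  1 × C: 3 H
  1 × C: no H
  1 × Cl: no H
  1 × O (aromatic): no H
  1 × O (charge -1): no H
  1 × S: 1 H
  Total hydrogens = 20.
Net charge -1.
Molecular formula: C15H20ClO4S-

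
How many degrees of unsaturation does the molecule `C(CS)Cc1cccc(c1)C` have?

Molecular formula from the SMILES: C10H14S.
DoU = (2C + 2 + N − H − X)/2 = (2·10 + 2 + 0 − 14 − 0)/2 = 8/2 = 4.
(Structurally: 1 ring(s) + 3 π bond(s) = 4.)

4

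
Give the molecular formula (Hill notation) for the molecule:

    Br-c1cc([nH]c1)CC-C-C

C8H12BrN

Heavy atoms from the SMILES: 1 Br, 8 C, 1 N.
Implicit hydrogens by atom environment:
  3 × C: 2 H each → 6
  2 × C (aromatic): 1 H each → 2
  2 × C (aromatic): no H
  1 × Br: no H
  1 × C: 3 H
  1 × N (aromatic): 1 H
  Total hydrogens = 12.
Molecular formula: C8H12BrN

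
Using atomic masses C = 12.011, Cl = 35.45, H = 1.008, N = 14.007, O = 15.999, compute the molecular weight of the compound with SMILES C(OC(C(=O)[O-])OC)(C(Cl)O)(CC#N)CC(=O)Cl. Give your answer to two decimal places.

Molecular formula: C9H10Cl2NO6-.
M = 9×12.011 + 2×35.45 + 10×1.008 + 1×14.007 + 6×15.999 = 299.08 g/mol.

299.08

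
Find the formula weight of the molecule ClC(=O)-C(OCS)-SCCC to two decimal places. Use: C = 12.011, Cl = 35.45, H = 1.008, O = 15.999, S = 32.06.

214.72

Molecular formula: C6H11ClO2S2.
M = 6×12.011 + 1×35.45 + 11×1.008 + 2×15.999 + 2×32.06 = 214.72 g/mol.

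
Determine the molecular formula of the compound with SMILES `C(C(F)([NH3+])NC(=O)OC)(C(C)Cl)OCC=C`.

C9H17ClFN2O3+

Heavy atoms from the SMILES: 9 C, 1 Cl, 1 F, 2 N, 3 O.
Implicit hydrogens by atom environment:
  3 × C: 1 H each → 3
  3 × O: no H
  2 × C: 3 H each → 6
  2 × C: 2 H each → 4
  2 × C: no H
  1 × Cl: no H
  1 × F: no H
  1 × N (charge +1): 3 H
  1 × N: 1 H
  Total hydrogens = 17.
Net charge +1.
Molecular formula: C9H17ClFN2O3+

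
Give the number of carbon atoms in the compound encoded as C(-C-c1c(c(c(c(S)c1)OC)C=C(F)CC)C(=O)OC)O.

15

The symbol for carbon appears 15 times in the SMILES. Lowercase c denotes aromatic carbon and counts toward C.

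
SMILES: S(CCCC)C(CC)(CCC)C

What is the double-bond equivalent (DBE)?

Molecular formula from the SMILES: C11H24S.
DoU = (2C + 2 + N − H − X)/2 = (2·11 + 2 + 0 − 24 − 0)/2 = 0/2 = 0.
(Structurally: 0 ring(s) + 0 π bond(s) = 0.)

0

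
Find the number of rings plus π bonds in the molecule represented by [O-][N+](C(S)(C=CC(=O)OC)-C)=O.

Molecular formula from the SMILES: C6H9NO4S.
DoU = (2C + 2 + N − H − X)/2 = (2·6 + 2 + 1 − 9 − 0)/2 = 6/2 = 3.
(Structurally: 0 ring(s) + 3 π bond(s) = 3.)

3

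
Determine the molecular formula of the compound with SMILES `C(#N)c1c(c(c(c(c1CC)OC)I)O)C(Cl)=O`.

Heavy atoms from the SMILES: 11 C, 1 Cl, 1 I, 1 N, 3 O.
Implicit hydrogens by atom environment:
  6 × C (aromatic): no H
  2 × C: 3 H each → 6
  2 × C: no H
  2 × O: no H
  1 × C: 2 H
  1 × Cl: no H
  1 × I: no H
  1 × N: no H
  1 × O: 1 H
  Total hydrogens = 9.
Molecular formula: C11H9ClINO3

C11H9ClINO3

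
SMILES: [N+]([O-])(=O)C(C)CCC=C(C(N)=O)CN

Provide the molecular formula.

Heavy atoms from the SMILES: 8 C, 3 N, 3 O.
Implicit hydrogens by atom environment:
  3 × C: 2 H each → 6
  2 × C: 1 H each → 2
  2 × C: no H
  2 × N: 2 H each → 4
  2 × O: no H
  1 × C: 3 H
  1 × N (charge +1): no H
  1 × O (charge -1): no H
  Total hydrogens = 15.
Molecular formula: C8H15N3O3

C8H15N3O3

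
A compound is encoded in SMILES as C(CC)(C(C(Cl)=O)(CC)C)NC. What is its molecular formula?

C9H18ClNO

Heavy atoms from the SMILES: 9 C, 1 Cl, 1 N, 1 O.
Implicit hydrogens by atom environment:
  4 × C: 3 H each → 12
  2 × C: 2 H each → 4
  2 × C: no H
  1 × C: 1 H
  1 × Cl: no H
  1 × N: 1 H
  1 × O: no H
  Total hydrogens = 18.
Molecular formula: C9H18ClNO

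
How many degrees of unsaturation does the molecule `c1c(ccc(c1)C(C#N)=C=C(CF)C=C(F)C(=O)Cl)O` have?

10

Molecular formula from the SMILES: C14H8ClF2NO2.
DoU = (2C + 2 + N − H − X)/2 = (2·14 + 2 + 1 − 8 − 3)/2 = 20/2 = 10.
(Structurally: 1 ring(s) + 9 π bond(s) = 10.)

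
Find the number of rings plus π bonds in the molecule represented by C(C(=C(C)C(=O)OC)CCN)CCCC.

2

Molecular formula from the SMILES: C12H23NO2.
DoU = (2C + 2 + N − H − X)/2 = (2·12 + 2 + 1 − 23 − 0)/2 = 4/2 = 2.
(Structurally: 0 ring(s) + 2 π bond(s) = 2.)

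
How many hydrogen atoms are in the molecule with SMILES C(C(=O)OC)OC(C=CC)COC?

16

Hydrogens are implicit in SMILES; fill each atom to its normal valence:
  4 × O: no H
  3 × C: 3 H each → 9
  3 × C: 1 H each → 3
  2 × C: 2 H each → 4
  1 × C: no H
  Total hydrogens = 16.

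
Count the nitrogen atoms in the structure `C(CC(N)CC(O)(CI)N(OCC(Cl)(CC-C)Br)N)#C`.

3

The symbol for nitrogen appears 3 times in the SMILES.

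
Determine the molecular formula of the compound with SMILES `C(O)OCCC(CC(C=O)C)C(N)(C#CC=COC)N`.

Heavy atoms from the SMILES: 14 C, 2 N, 4 O.
Implicit hydrogens by atom environment:
  5 × C: 1 H each → 5
  4 × C: 2 H each → 8
  3 × C: no H
  3 × O: no H
  2 × C: 3 H each → 6
  2 × N: 2 H each → 4
  1 × O: 1 H
  Total hydrogens = 24.
Molecular formula: C14H24N2O4

C14H24N2O4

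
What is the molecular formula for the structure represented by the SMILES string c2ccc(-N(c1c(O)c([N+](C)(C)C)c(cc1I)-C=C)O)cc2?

Heavy atoms from the SMILES: 17 C, 1 I, 2 N, 2 O.
Implicit hydrogens by atom environment:
  6 × C (aromatic): 1 H each → 6
  6 × C (aromatic): no H
  3 × C: 3 H each → 9
  2 × O: 1 H each → 2
  1 × C: 2 H
  1 × C: 1 H
  1 × I: no H
  1 × N: no H
  1 × N (charge +1): no H
  Total hydrogens = 20.
Net charge +1.
Molecular formula: C17H20IN2O2+

C17H20IN2O2+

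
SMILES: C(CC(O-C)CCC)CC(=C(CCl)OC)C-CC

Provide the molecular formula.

C15H29ClO2

Heavy atoms from the SMILES: 15 C, 1 Cl, 2 O.
Implicit hydrogens by atom environment:
  8 × C: 2 H each → 16
  4 × C: 3 H each → 12
  2 × C: no H
  2 × O: no H
  1 × C: 1 H
  1 × Cl: no H
  Total hydrogens = 29.
Molecular formula: C15H29ClO2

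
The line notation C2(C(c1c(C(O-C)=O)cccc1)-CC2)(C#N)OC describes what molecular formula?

Heavy atoms from the SMILES: 14 C, 1 N, 3 O.
Implicit hydrogens by atom environment:
  4 × C (aromatic): 1 H each → 4
  3 × C: no H
  3 × O: no H
  2 × C: 3 H each → 6
  2 × C: 2 H each → 4
  2 × C (aromatic): no H
  1 × C: 1 H
  1 × N: no H
  Total hydrogens = 15.
Molecular formula: C14H15NO3

C14H15NO3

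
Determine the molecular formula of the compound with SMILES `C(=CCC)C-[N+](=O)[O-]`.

Heavy atoms from the SMILES: 5 C, 1 N, 2 O.
Implicit hydrogens by atom environment:
  2 × C: 2 H each → 4
  2 × C: 1 H each → 2
  1 × C: 3 H
  1 × N (charge +1): no H
  1 × O: no H
  1 × O (charge -1): no H
  Total hydrogens = 9.
Molecular formula: C5H9NO2

C5H9NO2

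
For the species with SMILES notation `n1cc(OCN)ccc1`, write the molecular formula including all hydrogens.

C6H8N2O

Heavy atoms from the SMILES: 6 C, 2 N, 1 O.
Implicit hydrogens by atom environment:
  4 × C (aromatic): 1 H each → 4
  1 × C: 2 H
  1 × C (aromatic): no H
  1 × N: 2 H
  1 × N (aromatic): no H
  1 × O: no H
  Total hydrogens = 8.
Molecular formula: C6H8N2O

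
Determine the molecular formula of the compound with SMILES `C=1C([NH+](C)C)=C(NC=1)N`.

Heavy atoms from the SMILES: 6 C, 3 N.
Implicit hydrogens by atom environment:
  2 × C: 3 H each → 6
  2 × C (aromatic): 1 H each → 2
  2 × C (aromatic): no H
  1 × N: 2 H
  1 × N (aromatic): 1 H
  1 × N (charge +1): 1 H
  Total hydrogens = 12.
Net charge +1.
Molecular formula: C6H12N3+

C6H12N3+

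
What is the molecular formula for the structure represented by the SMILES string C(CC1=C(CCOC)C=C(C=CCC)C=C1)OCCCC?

C19H30O2

Heavy atoms from the SMILES: 19 C, 2 O.
Implicit hydrogens by atom environment:
  8 × C: 2 H each → 16
  3 × C: 3 H each → 9
  3 × C (aromatic): 1 H each → 3
  3 × C (aromatic): no H
  2 × C: 1 H each → 2
  2 × O: no H
  Total hydrogens = 30.
Molecular formula: C19H30O2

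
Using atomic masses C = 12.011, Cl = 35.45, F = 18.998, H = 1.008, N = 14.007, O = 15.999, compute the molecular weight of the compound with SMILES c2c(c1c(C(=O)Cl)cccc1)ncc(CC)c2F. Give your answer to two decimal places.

Molecular formula: C14H11ClFNO.
M = 14×12.011 + 1×35.45 + 1×18.998 + 11×1.008 + 1×14.007 + 1×15.999 = 263.70 g/mol.

263.70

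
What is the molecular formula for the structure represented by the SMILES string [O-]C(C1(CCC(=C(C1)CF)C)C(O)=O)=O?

C10H12FO4-

Heavy atoms from the SMILES: 10 C, 1 F, 4 O.
Implicit hydrogens by atom environment:
  5 × C: no H
  4 × C: 2 H each → 8
  2 × O: no H
  1 × C: 3 H
  1 × F: no H
  1 × O: 1 H
  1 × O (charge -1): no H
  Total hydrogens = 12.
Net charge -1.
Molecular formula: C10H12FO4-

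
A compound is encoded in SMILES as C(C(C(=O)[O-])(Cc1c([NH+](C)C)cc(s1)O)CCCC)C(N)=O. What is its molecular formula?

C15H24N2O4S

Heavy atoms from the SMILES: 15 C, 2 N, 4 O, 1 S.
Implicit hydrogens by atom environment:
  5 × C: 2 H each → 10
  3 × C: 3 H each → 9
  3 × C (aromatic): no H
  3 × C: no H
  2 × O: no H
  1 × C (aromatic): 1 H
  1 × N: 2 H
  1 × N (charge +1): 1 H
  1 × O: 1 H
  1 × O (charge -1): no H
  1 × S (aromatic): no H
  Total hydrogens = 24.
Molecular formula: C15H24N2O4S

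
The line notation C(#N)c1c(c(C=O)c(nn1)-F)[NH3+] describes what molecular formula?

Heavy atoms from the SMILES: 6 C, 1 F, 4 N, 1 O.
Implicit hydrogens by atom environment:
  4 × C (aromatic): no H
  2 × N (aromatic): no H
  1 × C: 1 H
  1 × C: no H
  1 × F: no H
  1 × N (charge +1): 3 H
  1 × N: no H
  1 × O: no H
  Total hydrogens = 4.
Net charge +1.
Molecular formula: C6H4FN4O+

C6H4FN4O+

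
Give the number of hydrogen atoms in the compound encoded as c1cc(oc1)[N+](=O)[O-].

3

Hydrogens are implicit in SMILES; fill each atom to its normal valence:
  3 × C (aromatic): 1 H each → 3
  1 × C (aromatic): no H
  1 × N (charge +1): no H
  1 × O (aromatic): no H
  1 × O: no H
  1 × O (charge -1): no H
  Total hydrogens = 3.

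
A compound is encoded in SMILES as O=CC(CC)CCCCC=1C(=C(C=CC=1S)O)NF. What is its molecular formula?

Heavy atoms from the SMILES: 14 C, 1 F, 1 N, 2 O, 1 S.
Implicit hydrogens by atom environment:
  5 × C: 2 H each → 10
  4 × C (aromatic): no H
  2 × C (aromatic): 1 H each → 2
  2 × C: 1 H each → 2
  1 × C: 3 H
  1 × F: no H
  1 × N: 1 H
  1 × O: 1 H
  1 × O: no H
  1 × S: 1 H
  Total hydrogens = 20.
Molecular formula: C14H20FNO2S

C14H20FNO2S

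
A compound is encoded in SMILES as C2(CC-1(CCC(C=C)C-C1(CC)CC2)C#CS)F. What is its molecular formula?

C16H23FS

Heavy atoms from the SMILES: 16 C, 1 F, 1 S.
Implicit hydrogens by atom environment:
  8 × C: 2 H each → 16
  4 × C: no H
  3 × C: 1 H each → 3
  1 × C: 3 H
  1 × F: no H
  1 × S: 1 H
  Total hydrogens = 23.
Molecular formula: C16H23FS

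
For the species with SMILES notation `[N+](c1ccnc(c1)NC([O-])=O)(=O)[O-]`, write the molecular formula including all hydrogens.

Heavy atoms from the SMILES: 6 C, 3 N, 4 O.
Implicit hydrogens by atom environment:
  3 × C (aromatic): 1 H each → 3
  2 × C (aromatic): no H
  2 × O: no H
  2 × O (charge -1): no H
  1 × C: no H
  1 × N: 1 H
  1 × N (aromatic): no H
  1 × N (charge +1): no H
  Total hydrogens = 4.
Net charge -1.
Molecular formula: C6H4N3O4-

C6H4N3O4-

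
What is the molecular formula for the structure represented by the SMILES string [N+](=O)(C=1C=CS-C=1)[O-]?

C4H3NO2S

Heavy atoms from the SMILES: 4 C, 1 N, 2 O, 1 S.
Implicit hydrogens by atom environment:
  3 × C (aromatic): 1 H each → 3
  1 × C (aromatic): no H
  1 × N (charge +1): no H
  1 × O: no H
  1 × O (charge -1): no H
  1 × S (aromatic): no H
  Total hydrogens = 3.
Molecular formula: C4H3NO2S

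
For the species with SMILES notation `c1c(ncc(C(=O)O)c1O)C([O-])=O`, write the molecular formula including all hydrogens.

C7H4NO5-

Heavy atoms from the SMILES: 7 C, 1 N, 5 O.
Implicit hydrogens by atom environment:
  3 × C (aromatic): no H
  2 × C (aromatic): 1 H each → 2
  2 × C: no H
  2 × O: 1 H each → 2
  2 × O: no H
  1 × N (aromatic): no H
  1 × O (charge -1): no H
  Total hydrogens = 4.
Net charge -1.
Molecular formula: C7H4NO5-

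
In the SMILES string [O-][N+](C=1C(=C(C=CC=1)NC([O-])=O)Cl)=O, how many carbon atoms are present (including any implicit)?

The symbol for carbon appears 7 times in the SMILES. (Cl is a single chlorine, not C + l.)

7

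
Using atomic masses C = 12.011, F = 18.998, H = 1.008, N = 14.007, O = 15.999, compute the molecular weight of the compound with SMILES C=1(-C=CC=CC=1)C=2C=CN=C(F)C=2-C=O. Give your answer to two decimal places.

Molecular formula: C12H8FNO.
M = 12×12.011 + 1×18.998 + 8×1.008 + 1×14.007 + 1×15.999 = 201.20 g/mol.

201.20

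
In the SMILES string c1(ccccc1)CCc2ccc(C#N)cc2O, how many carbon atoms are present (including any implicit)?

The symbol for carbon appears 15 times in the SMILES. Lowercase c denotes aromatic carbon and counts toward C.

15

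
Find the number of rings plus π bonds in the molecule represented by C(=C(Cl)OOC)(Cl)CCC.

1

Molecular formula from the SMILES: C6H10Cl2O2.
DoU = (2C + 2 + N − H − X)/2 = (2·6 + 2 + 0 − 10 − 2)/2 = 2/2 = 1.
(Structurally: 0 ring(s) + 1 π bond(s) = 1.)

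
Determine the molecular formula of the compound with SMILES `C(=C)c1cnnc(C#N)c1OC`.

C8H7N3O

Heavy atoms from the SMILES: 8 C, 3 N, 1 O.
Implicit hydrogens by atom environment:
  3 × C (aromatic): no H
  2 × N (aromatic): no H
  1 × C: 3 H
  1 × C: 2 H
  1 × C (aromatic): 1 H
  1 × C: 1 H
  1 × C: no H
  1 × N: no H
  1 × O: no H
  Total hydrogens = 7.
Molecular formula: C8H7N3O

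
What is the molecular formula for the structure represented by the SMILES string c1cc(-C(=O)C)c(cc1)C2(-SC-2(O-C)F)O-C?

C12H13FO3S

Heavy atoms from the SMILES: 12 C, 1 F, 3 O, 1 S.
Implicit hydrogens by atom environment:
  4 × C (aromatic): 1 H each → 4
  3 × C: 3 H each → 9
  3 × C: no H
  3 × O: no H
  2 × C (aromatic): no H
  1 × F: no H
  1 × S: no H
  Total hydrogens = 13.
Molecular formula: C12H13FO3S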